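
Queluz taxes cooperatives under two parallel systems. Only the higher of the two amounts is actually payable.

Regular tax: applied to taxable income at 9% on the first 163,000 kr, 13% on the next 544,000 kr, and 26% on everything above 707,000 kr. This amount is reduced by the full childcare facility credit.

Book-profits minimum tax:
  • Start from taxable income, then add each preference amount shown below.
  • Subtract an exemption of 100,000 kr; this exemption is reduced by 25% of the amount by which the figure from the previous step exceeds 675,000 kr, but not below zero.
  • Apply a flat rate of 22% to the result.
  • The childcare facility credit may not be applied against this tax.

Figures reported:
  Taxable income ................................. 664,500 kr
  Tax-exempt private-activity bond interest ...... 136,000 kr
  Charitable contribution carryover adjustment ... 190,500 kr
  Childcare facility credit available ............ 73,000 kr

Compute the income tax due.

Book-profits minimum tax:
  Adjusted income: 664,500 kr + 136,000 kr + 190,500 kr = 991,000 kr
  Exemption: 100,000 kr − 25% × (991,000 kr − 675,000 kr) = 100,000 kr − 79,000 kr = 21,000 kr
  Base: 991,000 kr − 21,000 kr = 970,000 kr
  970,000 kr × 22% = 213,400 kr

Regular tax:
  163,000 kr × 9% = 14,670 kr
  501,500 kr × 13% = 65,195 kr
  → 79,865 kr
  Less childcare facility credit 73,000 kr → 6,865 kr

213,400 kr > 6,865 kr, so the book-profits minimum tax is the binding amount.

213,400 kr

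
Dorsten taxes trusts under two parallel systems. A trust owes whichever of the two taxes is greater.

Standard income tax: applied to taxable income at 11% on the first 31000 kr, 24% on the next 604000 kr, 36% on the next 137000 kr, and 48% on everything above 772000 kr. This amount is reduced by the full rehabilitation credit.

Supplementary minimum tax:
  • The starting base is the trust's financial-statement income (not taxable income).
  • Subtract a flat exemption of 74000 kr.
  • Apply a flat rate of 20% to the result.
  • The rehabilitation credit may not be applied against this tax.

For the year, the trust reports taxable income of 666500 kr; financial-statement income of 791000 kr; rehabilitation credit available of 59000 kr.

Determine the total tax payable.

143400 kr

Supplementary minimum tax:
  Base (financial-statement income): 791000 kr
  Less exemption 74000 kr → base 717000 kr
  717000 kr × 20% = 143400 kr

Standard income tax:
  31000 kr × 11% = 3410 kr
  604000 kr × 24% = 144960 kr
  31500 kr × 36% = 11340 kr
  → 159710 kr
  Less rehabilitation credit 59000 kr → 100710 kr

143400 kr > 100710 kr, so the supplementary minimum tax is the binding amount.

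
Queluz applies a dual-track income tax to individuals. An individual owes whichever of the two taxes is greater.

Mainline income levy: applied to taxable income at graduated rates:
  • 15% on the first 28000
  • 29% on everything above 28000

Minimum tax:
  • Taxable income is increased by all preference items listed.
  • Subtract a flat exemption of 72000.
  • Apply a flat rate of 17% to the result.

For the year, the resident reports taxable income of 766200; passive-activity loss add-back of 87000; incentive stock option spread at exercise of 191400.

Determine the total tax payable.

Mainline income levy:
  28000 × 15% = 4200
  738200 × 29% = 214078
  → 218278

Minimum tax:
  Adjusted income: 766200 + 87000 + 191400 = 1044600
  Less exemption 72000 → base 972600
  972600 × 17% = 165342

218278 > 165342, so the mainline income levy governs.

218278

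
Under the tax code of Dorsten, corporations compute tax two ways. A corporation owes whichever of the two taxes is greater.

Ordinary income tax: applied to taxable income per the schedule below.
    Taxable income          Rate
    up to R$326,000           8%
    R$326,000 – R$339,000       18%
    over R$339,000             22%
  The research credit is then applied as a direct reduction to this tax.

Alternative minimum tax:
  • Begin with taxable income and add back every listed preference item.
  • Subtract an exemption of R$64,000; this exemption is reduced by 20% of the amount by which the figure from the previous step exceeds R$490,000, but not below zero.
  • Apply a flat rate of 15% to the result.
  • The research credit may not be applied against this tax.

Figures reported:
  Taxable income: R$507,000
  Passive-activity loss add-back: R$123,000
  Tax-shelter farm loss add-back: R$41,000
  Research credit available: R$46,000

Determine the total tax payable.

R$96,480

Alternative minimum tax:
  Adjusted income: R$507,000 + R$123,000 + R$41,000 = R$671,000
  Exemption: R$64,000 − 20% × (R$671,000 − R$490,000) = R$64,000 − R$36,200 = R$27,800
  Base: R$671,000 − R$27,800 = R$643,200
  R$643,200 × 15% = R$96,480

Ordinary income tax:
  R$326,000 × 8% = R$26,080
  R$13,000 × 18% = R$2,340
  R$168,000 × 22% = R$36,960
  → R$65,380
  Less research credit R$46,000 → R$19,380

R$96,480 > R$19,380, so the alternative minimum tax is the binding amount.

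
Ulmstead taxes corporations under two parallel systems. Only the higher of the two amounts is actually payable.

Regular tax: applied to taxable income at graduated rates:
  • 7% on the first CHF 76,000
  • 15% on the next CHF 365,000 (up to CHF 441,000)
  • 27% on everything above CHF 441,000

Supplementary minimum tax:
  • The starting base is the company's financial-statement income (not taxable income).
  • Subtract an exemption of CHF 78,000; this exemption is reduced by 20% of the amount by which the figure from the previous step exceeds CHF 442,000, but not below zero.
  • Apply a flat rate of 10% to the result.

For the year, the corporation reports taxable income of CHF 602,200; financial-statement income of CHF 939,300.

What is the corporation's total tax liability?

Regular tax:
  CHF 76,000 × 7% = CHF 5,320
  CHF 365,000 × 15% = CHF 54,750
  CHF 161,200 × 27% = CHF 43,524
  → CHF 103,594

Supplementary minimum tax:
  Base (financial-statement income): CHF 939,300
  Exemption: 20% × (CHF 939,300 − CHF 442,000) = CHF 99,460 ≥ CHF 78,000, so the exemption is fully phased out
  Base: CHF 939,300 − CHF 0 = CHF 939,300
  CHF 939,300 × 10% = CHF 93,930

CHF 103,594 > CHF 93,930, so the regular tax governs.

CHF 103,594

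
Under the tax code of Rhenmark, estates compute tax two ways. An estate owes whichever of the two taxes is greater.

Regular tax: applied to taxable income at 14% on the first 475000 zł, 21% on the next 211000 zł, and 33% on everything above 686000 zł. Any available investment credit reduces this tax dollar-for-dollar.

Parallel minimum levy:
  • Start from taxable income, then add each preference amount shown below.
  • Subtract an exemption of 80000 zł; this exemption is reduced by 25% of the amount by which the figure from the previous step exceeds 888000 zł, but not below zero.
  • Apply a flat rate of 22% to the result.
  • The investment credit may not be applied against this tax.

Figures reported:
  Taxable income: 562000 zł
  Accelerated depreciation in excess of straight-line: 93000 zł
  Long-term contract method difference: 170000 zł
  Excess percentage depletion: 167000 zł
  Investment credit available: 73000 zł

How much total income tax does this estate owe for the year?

Parallel minimum levy:
  Adjusted income: 562000 zł + 93000 zł + 170000 zł + 167000 zł = 992000 zł
  Exemption: 80000 zł − 25% × (992000 zł − 888000 zł) = 80000 zł − 26000 zł = 54000 zł
  Base: 992000 zł − 54000 zł = 938000 zł
  938000 zł × 22% = 206360 zł

Regular tax:
  475000 zł × 14% = 66500 zł
  87000 zł × 21% = 18270 zł
  → 84770 zł
  Less investment credit 73000 zł → 11770 zł

206360 zł > 11770 zł, so the parallel minimum levy is the binding amount.

206360 zł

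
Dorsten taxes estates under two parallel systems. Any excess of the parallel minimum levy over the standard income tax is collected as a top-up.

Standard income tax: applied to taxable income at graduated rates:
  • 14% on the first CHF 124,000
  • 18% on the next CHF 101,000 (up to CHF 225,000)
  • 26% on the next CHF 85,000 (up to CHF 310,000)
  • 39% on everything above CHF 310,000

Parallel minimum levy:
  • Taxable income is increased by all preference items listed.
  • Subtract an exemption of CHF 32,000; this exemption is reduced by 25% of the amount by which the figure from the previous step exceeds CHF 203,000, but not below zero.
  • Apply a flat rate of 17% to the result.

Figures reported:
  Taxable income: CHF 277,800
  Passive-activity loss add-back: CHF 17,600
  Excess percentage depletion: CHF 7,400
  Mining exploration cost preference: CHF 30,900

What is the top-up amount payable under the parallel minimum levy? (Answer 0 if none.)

CHF 7,461

Standard income tax:
  CHF 124,000 × 14% = CHF 17,360
  CHF 101,000 × 18% = CHF 18,180
  CHF 52,800 × 26% = CHF 13,728
  → CHF 49,268

Parallel minimum levy:
  Adjusted income: CHF 277,800 + CHF 17,600 + CHF 7,400 + CHF 30,900 = CHF 333,700
  Exemption: 25% × (CHF 333,700 − CHF 203,000) = CHF 32,675 ≥ CHF 32,000, so the exemption is fully phased out
  Base: CHF 333,700 − CHF 0 = CHF 333,700
  CHF 333,700 × 17% = CHF 56,729

Excess of parallel minimum levy over standard income tax: CHF 56,729 − CHF 49,268 = CHF 7,461.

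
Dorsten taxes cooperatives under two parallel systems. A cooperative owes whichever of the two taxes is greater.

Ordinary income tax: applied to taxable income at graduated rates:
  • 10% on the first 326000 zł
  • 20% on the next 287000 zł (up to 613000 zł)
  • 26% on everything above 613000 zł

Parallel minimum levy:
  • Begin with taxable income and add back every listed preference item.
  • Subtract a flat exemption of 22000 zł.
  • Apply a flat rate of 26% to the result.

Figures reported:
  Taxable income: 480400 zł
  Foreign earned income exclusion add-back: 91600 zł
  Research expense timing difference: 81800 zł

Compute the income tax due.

164268 zł

Ordinary income tax:
  326000 zł × 10% = 32600 zł
  154400 zł × 20% = 30880 zł
  → 63480 zł

Parallel minimum levy:
  Adjusted income: 480400 zł + 91600 zł + 81800 zł = 653800 zł
  Less exemption 22000 zł → base 631800 zł
  631800 zł × 26% = 164268 zł

164268 zł > 63480 zł, so the parallel minimum levy is the binding amount.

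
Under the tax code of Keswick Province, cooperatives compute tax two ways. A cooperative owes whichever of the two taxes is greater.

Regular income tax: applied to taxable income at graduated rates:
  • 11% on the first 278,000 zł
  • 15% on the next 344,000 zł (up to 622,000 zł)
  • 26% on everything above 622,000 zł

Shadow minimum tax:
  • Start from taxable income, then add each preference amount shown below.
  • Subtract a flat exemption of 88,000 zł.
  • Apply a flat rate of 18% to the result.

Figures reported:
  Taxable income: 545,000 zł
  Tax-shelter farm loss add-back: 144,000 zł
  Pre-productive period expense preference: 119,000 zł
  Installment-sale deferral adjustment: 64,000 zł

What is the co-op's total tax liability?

141,120 zł

Regular income tax:
  278,000 zł × 11% = 30,580 zł
  267,000 zł × 15% = 40,050 zł
  → 70,630 zł

Shadow minimum tax:
  Adjusted income: 545,000 zł + 144,000 zł + 119,000 zł + 64,000 zł = 872,000 zł
  Less exemption 88,000 zł → base 784,000 zł
  784,000 zł × 18% = 141,120 zł

141,120 zł > 70,630 zł, so the shadow minimum tax is the binding amount.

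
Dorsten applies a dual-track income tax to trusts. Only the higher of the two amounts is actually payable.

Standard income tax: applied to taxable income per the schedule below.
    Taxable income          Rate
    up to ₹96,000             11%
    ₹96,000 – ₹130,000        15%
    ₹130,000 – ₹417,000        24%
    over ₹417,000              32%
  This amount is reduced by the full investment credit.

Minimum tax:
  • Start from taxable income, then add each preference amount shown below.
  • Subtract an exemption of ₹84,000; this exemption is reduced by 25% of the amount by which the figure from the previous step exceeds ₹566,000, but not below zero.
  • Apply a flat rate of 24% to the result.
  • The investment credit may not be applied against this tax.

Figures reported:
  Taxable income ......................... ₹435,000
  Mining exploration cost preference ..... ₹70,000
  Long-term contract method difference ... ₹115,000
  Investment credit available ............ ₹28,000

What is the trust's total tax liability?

₹131,880

Standard income tax:
  ₹96,000 × 11% = ₹10,560
  ₹34,000 × 15% = ₹5,100
  ₹287,000 × 24% = ₹68,880
  ₹18,000 × 32% = ₹5,760
  → ₹90,300
  Less investment credit ₹28,000 → ₹62,300

Minimum tax:
  Adjusted income: ₹435,000 + ₹70,000 + ₹115,000 = ₹620,000
  Exemption: ₹84,000 − 25% × (₹620,000 − ₹566,000) = ₹84,000 − ₹13,500 = ₹70,500
  Base: ₹620,000 − ₹70,500 = ₹549,500
  ₹549,500 × 24% = ₹131,880

₹131,880 > ₹62,300, so the minimum tax is the binding amount.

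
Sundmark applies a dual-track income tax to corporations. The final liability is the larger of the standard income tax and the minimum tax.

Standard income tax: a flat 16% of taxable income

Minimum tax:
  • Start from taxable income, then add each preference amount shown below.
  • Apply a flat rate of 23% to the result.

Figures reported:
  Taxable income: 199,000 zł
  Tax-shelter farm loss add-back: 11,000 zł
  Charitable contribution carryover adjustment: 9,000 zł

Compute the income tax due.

Standard income tax:
  199,000 zł × 16% = 31,840 zł

Minimum tax:
  Adjusted income: 199,000 zł + 11,000 zł + 9,000 zł = 219,000 zł
  219,000 zł × 23% = 50,370 zł

50,370 zł > 31,840 zł, so the minimum tax is the binding amount.

50,370 zł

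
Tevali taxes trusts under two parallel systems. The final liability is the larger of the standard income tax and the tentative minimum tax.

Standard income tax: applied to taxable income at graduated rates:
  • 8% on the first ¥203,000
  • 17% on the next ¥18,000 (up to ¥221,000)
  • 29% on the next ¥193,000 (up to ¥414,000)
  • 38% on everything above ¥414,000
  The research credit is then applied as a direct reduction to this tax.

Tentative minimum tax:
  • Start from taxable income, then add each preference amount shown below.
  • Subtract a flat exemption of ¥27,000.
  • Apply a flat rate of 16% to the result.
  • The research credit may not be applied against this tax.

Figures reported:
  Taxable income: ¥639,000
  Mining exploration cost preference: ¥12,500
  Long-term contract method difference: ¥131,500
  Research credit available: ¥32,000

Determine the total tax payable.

¥128,770

Tentative minimum tax:
  Adjusted income: ¥639,000 + ¥12,500 + ¥131,500 = ¥783,000
  Less exemption ¥27,000 → base ¥756,000
  ¥756,000 × 16% = ¥120,960

Standard income tax:
  ¥203,000 × 8% = ¥16,240
  ¥18,000 × 17% = ¥3,060
  ¥193,000 × 29% = ¥55,970
  ¥225,000 × 38% = ¥85,500
  → ¥160,770
  Less research credit ¥32,000 → ¥128,770

¥128,770 > ¥120,960, so the standard income tax governs.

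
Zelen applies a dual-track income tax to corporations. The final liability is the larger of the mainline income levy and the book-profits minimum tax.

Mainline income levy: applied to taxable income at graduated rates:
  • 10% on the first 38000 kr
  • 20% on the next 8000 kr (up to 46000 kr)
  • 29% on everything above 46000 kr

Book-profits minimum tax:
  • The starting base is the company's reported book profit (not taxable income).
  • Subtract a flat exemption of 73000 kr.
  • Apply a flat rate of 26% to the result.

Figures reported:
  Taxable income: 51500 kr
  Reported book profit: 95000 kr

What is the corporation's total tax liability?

Book-profits minimum tax:
  Base (reported book profit): 95000 kr
  Less exemption 73000 kr → base 22000 kr
  22000 kr × 26% = 5720 kr

Mainline income levy:
  38000 kr × 10% = 3800 kr
  8000 kr × 20% = 1600 kr
  5500 kr × 29% = 1595 kr
  → 6995 kr

6995 kr > 5720 kr, so the mainline income levy governs.

6995 kr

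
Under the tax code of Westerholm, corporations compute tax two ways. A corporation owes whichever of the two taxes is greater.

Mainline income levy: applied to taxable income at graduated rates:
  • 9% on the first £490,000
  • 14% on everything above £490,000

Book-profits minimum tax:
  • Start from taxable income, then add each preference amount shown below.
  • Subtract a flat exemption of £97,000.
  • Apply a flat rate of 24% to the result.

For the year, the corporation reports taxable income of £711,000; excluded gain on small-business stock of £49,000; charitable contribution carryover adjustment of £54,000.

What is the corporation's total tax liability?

Book-profits minimum tax:
  Adjusted income: £711,000 + £49,000 + £54,000 = £814,000
  Less exemption £97,000 → base £717,000
  £717,000 × 24% = £172,080

Mainline income levy:
  £490,000 × 9% = £44,100
  £221,000 × 14% = £30,940
  → £75,040

£172,080 > £75,040, so the book-profits minimum tax is the binding amount.

£172,080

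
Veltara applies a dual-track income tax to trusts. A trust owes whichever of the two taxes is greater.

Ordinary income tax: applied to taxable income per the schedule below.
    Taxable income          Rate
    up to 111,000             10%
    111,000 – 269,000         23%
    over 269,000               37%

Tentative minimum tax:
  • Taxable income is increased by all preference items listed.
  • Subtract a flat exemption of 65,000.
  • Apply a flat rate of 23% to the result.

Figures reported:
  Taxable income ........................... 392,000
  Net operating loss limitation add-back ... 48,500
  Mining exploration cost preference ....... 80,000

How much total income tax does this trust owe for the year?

104,765

Ordinary income tax:
  111,000 × 10% = 11,100
  158,000 × 23% = 36,340
  123,000 × 37% = 45,510
  → 92,950

Tentative minimum tax:
  Adjusted income: 392,000 + 48,500 + 80,000 = 520,500
  Less exemption 65,000 → base 455,500
  455,500 × 23% = 104,765

104,765 > 92,950, so the tentative minimum tax is the binding amount.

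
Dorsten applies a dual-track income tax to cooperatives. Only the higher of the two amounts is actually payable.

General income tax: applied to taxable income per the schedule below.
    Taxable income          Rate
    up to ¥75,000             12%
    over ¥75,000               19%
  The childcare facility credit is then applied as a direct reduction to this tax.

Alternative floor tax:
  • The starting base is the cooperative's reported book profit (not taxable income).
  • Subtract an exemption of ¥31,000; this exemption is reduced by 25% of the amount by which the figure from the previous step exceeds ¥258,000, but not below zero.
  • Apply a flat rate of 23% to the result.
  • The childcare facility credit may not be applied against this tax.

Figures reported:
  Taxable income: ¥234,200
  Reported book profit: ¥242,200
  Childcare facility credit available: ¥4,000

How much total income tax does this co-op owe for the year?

¥48,576

General income tax:
  ¥75,000 × 12% = ¥9,000
  ¥159,200 × 19% = ¥30,248
  → ¥39,248
  Less childcare facility credit ¥4,000 → ¥35,248

Alternative floor tax:
  Base (reported book profit): ¥242,200
  Exemption: ¥242,200 ≤ ¥258,000, so full ¥31,000 applies
  Base: ¥242,200 − ¥31,000 = ¥211,200
  ¥211,200 × 23% = ¥48,576

¥48,576 > ¥35,248, so the alternative floor tax is the binding amount.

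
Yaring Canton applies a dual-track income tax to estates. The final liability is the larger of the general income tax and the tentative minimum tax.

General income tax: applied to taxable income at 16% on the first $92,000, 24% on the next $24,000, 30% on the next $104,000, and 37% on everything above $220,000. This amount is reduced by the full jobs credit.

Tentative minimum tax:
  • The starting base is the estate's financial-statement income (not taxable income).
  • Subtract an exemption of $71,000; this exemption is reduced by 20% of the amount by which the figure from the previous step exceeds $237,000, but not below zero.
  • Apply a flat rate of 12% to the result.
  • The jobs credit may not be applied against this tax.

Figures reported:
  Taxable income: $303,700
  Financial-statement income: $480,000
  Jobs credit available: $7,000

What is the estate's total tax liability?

Tentative minimum tax:
  Base (financial-statement income): $480,000
  Exemption: $71,000 − 20% × ($480,000 − $237,000) = $71,000 − $48,600 = $22,400
  Base: $480,000 − $22,400 = $457,600
  $457,600 × 12% = $54,912

General income tax:
  $92,000 × 16% = $14,720
  $24,000 × 24% = $5,760
  $104,000 × 30% = $31,200
  $83,700 × 37% = $30,969
  → $82,649
  Less jobs credit $7,000 → $75,649

$75,649 > $54,912, so the general income tax governs.

$75,649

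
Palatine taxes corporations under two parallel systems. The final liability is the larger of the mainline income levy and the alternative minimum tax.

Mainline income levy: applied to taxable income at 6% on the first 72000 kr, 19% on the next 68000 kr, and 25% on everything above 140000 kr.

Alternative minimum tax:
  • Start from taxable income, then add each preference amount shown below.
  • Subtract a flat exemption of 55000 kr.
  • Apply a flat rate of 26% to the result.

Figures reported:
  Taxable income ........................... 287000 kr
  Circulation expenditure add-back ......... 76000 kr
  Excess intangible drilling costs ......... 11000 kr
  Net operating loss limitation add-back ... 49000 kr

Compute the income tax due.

95680 kr

Mainline income levy:
  72000 kr × 6% = 4320 kr
  68000 kr × 19% = 12920 kr
  147000 kr × 25% = 36750 kr
  → 53990 kr

Alternative minimum tax:
  Adjusted income: 287000 kr + 76000 kr + 11000 kr + 49000 kr = 423000 kr
  Less exemption 55000 kr → base 368000 kr
  368000 kr × 26% = 95680 kr

95680 kr > 53990 kr, so the alternative minimum tax is the binding amount.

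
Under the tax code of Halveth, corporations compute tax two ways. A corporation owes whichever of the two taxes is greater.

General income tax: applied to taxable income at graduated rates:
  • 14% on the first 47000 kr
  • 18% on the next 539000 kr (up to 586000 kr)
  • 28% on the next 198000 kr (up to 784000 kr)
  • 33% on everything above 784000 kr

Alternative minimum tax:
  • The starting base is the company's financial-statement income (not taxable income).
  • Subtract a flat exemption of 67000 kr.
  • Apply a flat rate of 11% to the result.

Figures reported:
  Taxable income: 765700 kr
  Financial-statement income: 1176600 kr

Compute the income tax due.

Alternative minimum tax:
  Base (financial-statement income): 1176600 kr
  Less exemption 67000 kr → base 1109600 kr
  1109600 kr × 11% = 122056 kr

General income tax:
  47000 kr × 14% = 6580 kr
  539000 kr × 18% = 97020 kr
  179700 kr × 28% = 50316 kr
  → 153916 kr

153916 kr > 122056 kr, so the general income tax governs.

153916 kr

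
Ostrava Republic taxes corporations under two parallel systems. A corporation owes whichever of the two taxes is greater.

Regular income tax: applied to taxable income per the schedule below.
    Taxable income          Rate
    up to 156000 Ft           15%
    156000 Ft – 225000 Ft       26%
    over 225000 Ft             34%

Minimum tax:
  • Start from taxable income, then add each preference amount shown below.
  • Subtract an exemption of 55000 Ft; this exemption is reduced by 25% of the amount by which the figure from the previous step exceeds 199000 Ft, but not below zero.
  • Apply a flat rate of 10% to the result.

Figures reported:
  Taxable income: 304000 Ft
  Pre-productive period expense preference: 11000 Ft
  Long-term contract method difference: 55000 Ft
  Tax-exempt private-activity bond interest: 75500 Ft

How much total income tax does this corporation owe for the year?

Minimum tax:
  Adjusted income: 304000 Ft + 11000 Ft + 55000 Ft + 75500 Ft = 445500 Ft
  Exemption: 25% × (445500 Ft − 199000 Ft) = 61625 Ft ≥ 55000 Ft, so the exemption is fully phased out
  Base: 445500 Ft − 0 Ft = 445500 Ft
  445500 Ft × 10% = 44550 Ft

Regular income tax:
  156000 Ft × 15% = 23400 Ft
  69000 Ft × 26% = 17940 Ft
  79000 Ft × 34% = 26860 Ft
  → 68200 Ft

68200 Ft > 44550 Ft, so the regular income tax governs.

68200 Ft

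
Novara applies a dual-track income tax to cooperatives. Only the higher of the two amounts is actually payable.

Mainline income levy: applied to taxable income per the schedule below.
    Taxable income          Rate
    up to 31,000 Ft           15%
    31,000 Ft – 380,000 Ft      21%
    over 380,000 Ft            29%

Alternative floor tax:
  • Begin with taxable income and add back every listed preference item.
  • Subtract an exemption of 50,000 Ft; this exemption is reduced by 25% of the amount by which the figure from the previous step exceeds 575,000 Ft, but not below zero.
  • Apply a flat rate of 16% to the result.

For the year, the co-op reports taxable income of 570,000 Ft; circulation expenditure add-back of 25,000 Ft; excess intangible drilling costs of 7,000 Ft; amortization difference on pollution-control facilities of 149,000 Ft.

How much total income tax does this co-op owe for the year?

133,040 Ft

Alternative floor tax:
  Adjusted income: 570,000 Ft + 25,000 Ft + 7,000 Ft + 149,000 Ft = 751,000 Ft
  Exemption: 50,000 Ft − 25% × (751,000 Ft − 575,000 Ft) = 50,000 Ft − 44,000 Ft = 6,000 Ft
  Base: 751,000 Ft − 6,000 Ft = 745,000 Ft
  745,000 Ft × 16% = 119,200 Ft

Mainline income levy:
  31,000 Ft × 15% = 4,650 Ft
  349,000 Ft × 21% = 73,290 Ft
  190,000 Ft × 29% = 55,100 Ft
  → 133,040 Ft

133,040 Ft > 119,200 Ft, so the mainline income levy governs.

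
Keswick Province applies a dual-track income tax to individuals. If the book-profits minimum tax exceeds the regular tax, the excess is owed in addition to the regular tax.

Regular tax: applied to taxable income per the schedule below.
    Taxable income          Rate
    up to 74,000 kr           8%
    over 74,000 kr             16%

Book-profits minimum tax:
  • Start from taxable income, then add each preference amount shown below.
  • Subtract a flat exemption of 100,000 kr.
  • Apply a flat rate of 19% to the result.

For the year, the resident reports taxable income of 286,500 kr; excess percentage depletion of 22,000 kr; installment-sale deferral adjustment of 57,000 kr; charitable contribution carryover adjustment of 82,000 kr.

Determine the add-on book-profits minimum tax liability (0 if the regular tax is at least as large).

26,105 kr

Regular tax:
  74,000 kr × 8% = 5,920 kr
  212,500 kr × 16% = 34,000 kr
  → 39,920 kr

Book-profits minimum tax:
  Adjusted income: 286,500 kr + 22,000 kr + 57,000 kr + 82,000 kr = 447,500 kr
  Less exemption 100,000 kr → base 347,500 kr
  347,500 kr × 19% = 66,025 kr

Excess of book-profits minimum tax over regular tax: 66,025 kr − 39,920 kr = 26,105 kr.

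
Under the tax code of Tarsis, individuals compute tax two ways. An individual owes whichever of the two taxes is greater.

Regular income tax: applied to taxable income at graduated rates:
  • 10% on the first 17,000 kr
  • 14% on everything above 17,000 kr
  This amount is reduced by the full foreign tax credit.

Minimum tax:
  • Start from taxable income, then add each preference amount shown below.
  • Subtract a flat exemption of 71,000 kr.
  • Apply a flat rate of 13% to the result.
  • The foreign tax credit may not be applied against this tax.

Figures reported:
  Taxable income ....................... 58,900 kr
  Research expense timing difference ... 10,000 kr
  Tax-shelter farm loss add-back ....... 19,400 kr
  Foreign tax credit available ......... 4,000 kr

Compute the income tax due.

Regular income tax:
  17,000 kr × 10% = 1,700 kr
  41,900 kr × 14% = 5,866 kr
  → 7,566 kr
  Less foreign tax credit 4,000 kr → 3,566 kr

Minimum tax:
  Adjusted income: 58,900 kr + 10,000 kr + 19,400 kr = 88,300 kr
  Less exemption 71,000 kr → base 17,300 kr
  17,300 kr × 13% = 2,249 kr

3,566 kr > 2,249 kr, so the regular income tax governs.

3,566 kr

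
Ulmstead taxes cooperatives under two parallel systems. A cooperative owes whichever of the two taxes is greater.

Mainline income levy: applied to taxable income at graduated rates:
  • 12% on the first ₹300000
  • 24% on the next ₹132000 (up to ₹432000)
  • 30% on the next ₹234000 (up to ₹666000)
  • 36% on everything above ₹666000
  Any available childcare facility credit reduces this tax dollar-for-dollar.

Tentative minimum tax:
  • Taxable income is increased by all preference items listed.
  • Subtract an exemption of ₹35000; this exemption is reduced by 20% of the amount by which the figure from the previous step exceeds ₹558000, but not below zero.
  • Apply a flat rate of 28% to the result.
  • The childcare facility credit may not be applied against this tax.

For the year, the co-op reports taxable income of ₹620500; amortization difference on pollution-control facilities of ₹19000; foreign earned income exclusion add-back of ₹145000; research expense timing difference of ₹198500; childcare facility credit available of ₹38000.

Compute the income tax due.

Mainline income levy:
  ₹300000 × 12% = ₹36000
  ₹132000 × 24% = ₹31680
  ₹188500 × 30% = ₹56550
  → ₹124230
  Less childcare facility credit ₹38000 → ₹86230

Tentative minimum tax:
  Adjusted income: ₹620500 + ₹19000 + ₹145000 + ₹198500 = ₹983000
  Exemption: 20% × (₹983000 − ₹558000) = ₹85000 ≥ ₹35000, so the exemption is fully phased out
  Base: ₹983000 − ₹0 = ₹983000
  ₹983000 × 28% = ₹275240

₹275240 > ₹86230, so the tentative minimum tax is the binding amount.

₹275240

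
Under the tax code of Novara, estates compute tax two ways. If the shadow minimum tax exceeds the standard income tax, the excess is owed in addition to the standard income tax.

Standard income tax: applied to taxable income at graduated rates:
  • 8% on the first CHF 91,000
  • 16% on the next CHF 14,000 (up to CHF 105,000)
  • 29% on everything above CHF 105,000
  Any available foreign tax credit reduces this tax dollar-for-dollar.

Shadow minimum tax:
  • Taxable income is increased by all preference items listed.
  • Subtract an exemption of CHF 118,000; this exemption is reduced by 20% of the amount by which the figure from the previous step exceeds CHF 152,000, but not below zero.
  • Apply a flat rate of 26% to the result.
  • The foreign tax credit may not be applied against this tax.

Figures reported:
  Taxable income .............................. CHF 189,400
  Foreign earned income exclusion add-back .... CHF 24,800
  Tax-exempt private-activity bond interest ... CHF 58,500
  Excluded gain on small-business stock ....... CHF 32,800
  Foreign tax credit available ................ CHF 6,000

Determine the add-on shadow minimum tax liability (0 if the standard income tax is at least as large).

Shadow minimum tax:
  Adjusted income: CHF 189,400 + CHF 24,800 + CHF 58,500 + CHF 32,800 = CHF 305,500
  Exemption: CHF 118,000 − 20% × (CHF 305,500 − CHF 152,000) = CHF 118,000 − CHF 30,700 = CHF 87,300
  Base: CHF 305,500 − CHF 87,300 = CHF 218,200
  CHF 218,200 × 26% = CHF 56,732

Standard income tax:
  CHF 91,000 × 8% = CHF 7,280
  CHF 14,000 × 16% = CHF 2,240
  CHF 84,400 × 29% = CHF 24,476
  → CHF 33,996
  Less foreign tax credit CHF 6,000 → CHF 27,996

Excess of shadow minimum tax over standard income tax: CHF 56,732 − CHF 27,996 = CHF 28,736.

CHF 28,736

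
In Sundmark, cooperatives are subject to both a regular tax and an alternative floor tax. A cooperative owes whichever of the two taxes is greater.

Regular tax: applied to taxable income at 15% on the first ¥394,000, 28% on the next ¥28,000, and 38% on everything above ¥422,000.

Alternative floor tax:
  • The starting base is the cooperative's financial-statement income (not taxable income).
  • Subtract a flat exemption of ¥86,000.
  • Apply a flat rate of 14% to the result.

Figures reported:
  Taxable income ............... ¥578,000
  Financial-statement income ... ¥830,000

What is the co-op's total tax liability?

¥126,220

Alternative floor tax:
  Base (financial-statement income): ¥830,000
  Less exemption ¥86,000 → base ¥744,000
  ¥744,000 × 14% = ¥104,160

Regular tax:
  ¥394,000 × 15% = ¥59,100
  ¥28,000 × 28% = ¥7,840
  ¥156,000 × 38% = ¥59,280
  → ¥126,220

¥126,220 > ¥104,160, so the regular tax governs.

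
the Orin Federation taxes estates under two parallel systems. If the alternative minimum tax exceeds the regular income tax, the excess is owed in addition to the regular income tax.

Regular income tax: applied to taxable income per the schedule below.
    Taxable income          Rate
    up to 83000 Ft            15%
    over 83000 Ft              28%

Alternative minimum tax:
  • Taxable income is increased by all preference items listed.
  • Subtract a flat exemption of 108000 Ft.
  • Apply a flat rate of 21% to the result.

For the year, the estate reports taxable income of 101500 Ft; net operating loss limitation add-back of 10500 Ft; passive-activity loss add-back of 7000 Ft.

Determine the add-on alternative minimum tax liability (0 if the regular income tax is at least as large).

Alternative minimum tax:
  Adjusted income: 101500 Ft + 10500 Ft + 7000 Ft = 119000 Ft
  Less exemption 108000 Ft → base 11000 Ft
  11000 Ft × 21% = 2310 Ft

Regular income tax:
  83000 Ft × 15% = 12450 Ft
  18500 Ft × 28% = 5180 Ft
  → 17630 Ft

2310 Ft ≤ 17630 Ft, so no add-on is due.

0 Ft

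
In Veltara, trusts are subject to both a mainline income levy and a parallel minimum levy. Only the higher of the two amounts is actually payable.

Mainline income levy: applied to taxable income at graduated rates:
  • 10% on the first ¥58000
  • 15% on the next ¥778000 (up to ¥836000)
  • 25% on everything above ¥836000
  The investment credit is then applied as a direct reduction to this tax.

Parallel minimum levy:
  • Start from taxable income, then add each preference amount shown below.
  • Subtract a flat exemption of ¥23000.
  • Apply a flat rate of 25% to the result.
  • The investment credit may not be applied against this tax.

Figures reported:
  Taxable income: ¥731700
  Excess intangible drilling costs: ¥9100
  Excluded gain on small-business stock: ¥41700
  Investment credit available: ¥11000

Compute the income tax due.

Mainline income levy:
  ¥58000 × 10% = ¥5800
  ¥673700 × 15% = ¥101055
  → ¥106855
  Less investment credit ¥11000 → ¥95855

Parallel minimum levy:
  Adjusted income: ¥731700 + ¥9100 + ¥41700 = ¥782500
  Less exemption ¥23000 → base ¥759500
  ¥759500 × 25% = ¥189875

¥189875 > ¥95855, so the parallel minimum levy is the binding amount.

¥189875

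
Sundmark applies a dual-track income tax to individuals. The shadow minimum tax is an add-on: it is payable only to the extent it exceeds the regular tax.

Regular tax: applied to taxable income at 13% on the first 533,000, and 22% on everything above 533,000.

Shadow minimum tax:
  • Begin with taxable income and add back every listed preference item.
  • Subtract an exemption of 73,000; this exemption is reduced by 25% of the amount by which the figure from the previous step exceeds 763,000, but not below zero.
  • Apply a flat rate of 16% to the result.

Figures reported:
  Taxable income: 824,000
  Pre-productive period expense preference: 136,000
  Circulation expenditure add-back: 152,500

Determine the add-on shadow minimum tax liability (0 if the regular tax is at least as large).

44,690

Regular tax:
  533,000 × 13% = 69,290
  291,000 × 22% = 64,020
  → 133,310

Shadow minimum tax:
  Adjusted income: 824,000 + 136,000 + 152,500 = 1,112,500
  Exemption: 25% × (1,112,500 − 763,000) = 87,375 ≥ 73,000, so the exemption is fully phased out
  Base: 1,112,500 − 0 = 1,112,500
  1,112,500 × 16% = 178,000

Excess of shadow minimum tax over regular tax: 178,000 − 133,310 = 44,690.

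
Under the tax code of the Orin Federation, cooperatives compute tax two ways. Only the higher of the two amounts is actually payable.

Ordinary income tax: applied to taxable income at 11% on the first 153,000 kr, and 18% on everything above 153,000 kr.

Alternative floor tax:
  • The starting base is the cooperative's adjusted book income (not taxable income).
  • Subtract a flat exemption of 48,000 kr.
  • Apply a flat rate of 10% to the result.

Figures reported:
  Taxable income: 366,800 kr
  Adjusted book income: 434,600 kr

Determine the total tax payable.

Alternative floor tax:
  Base (adjusted book income): 434,600 kr
  Less exemption 48,000 kr → base 386,600 kr
  386,600 kr × 10% = 38,660 kr

Ordinary income tax:
  153,000 kr × 11% = 16,830 kr
  213,800 kr × 18% = 38,484 kr
  → 55,314 kr

55,314 kr > 38,660 kr, so the ordinary income tax governs.

55,314 kr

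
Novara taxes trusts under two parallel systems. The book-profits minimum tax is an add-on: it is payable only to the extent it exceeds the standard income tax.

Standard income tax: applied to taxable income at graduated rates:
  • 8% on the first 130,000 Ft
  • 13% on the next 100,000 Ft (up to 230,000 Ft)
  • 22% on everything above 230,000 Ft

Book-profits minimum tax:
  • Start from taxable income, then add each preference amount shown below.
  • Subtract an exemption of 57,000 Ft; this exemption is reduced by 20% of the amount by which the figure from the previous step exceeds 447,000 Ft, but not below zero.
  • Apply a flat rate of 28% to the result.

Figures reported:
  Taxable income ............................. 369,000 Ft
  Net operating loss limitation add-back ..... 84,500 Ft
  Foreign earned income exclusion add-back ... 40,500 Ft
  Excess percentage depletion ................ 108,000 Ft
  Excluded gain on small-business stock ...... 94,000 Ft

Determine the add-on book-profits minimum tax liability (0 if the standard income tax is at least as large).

138,884 Ft

Standard income tax:
  130,000 Ft × 8% = 10,400 Ft
  100,000 Ft × 13% = 13,000 Ft
  139,000 Ft × 22% = 30,580 Ft
  → 53,980 Ft

Book-profits minimum tax:
  Adjusted income: 369,000 Ft + 84,500 Ft + 40,500 Ft + 108,000 Ft + 94,000 Ft = 696,000 Ft
  Exemption: 57,000 Ft − 20% × (696,000 Ft − 447,000 Ft) = 57,000 Ft − 49,800 Ft = 7,200 Ft
  Base: 696,000 Ft − 7,200 Ft = 688,800 Ft
  688,800 Ft × 28% = 192,864 Ft

Excess of book-profits minimum tax over standard income tax: 192,864 Ft − 53,980 Ft = 138,884 Ft.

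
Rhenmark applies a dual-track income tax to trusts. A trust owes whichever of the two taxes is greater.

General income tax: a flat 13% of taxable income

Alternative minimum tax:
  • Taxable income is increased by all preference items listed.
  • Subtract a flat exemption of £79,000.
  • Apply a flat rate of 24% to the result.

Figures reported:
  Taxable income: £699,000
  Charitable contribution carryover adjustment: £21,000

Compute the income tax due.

General income tax:
  £699,000 × 13% = £90,870

Alternative minimum tax:
  Adjusted income: £699,000 + £21,000 = £720,000
  Less exemption £79,000 → base £641,000
  £641,000 × 24% = £153,840

£153,840 > £90,870, so the alternative minimum tax is the binding amount.

£153,840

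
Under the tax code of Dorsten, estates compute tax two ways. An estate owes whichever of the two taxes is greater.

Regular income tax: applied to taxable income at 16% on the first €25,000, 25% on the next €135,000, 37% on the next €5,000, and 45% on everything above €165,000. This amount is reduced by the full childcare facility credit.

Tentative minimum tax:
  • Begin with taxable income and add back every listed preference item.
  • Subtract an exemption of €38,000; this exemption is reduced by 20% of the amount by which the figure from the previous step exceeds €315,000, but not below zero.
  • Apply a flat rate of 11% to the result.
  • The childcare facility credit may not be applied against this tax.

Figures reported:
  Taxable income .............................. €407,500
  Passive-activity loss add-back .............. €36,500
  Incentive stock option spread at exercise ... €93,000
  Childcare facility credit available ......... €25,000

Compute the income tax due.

€123,725

Tentative minimum tax:
  Adjusted income: €407,500 + €36,500 + €93,000 = €537,000
  Exemption: 20% × (€537,000 − €315,000) = €44,400 ≥ €38,000, so the exemption is fully phased out
  Base: €537,000 − €0 = €537,000
  €537,000 × 11% = €59,070

Regular income tax:
  €25,000 × 16% = €4,000
  €135,000 × 25% = €33,750
  €5,000 × 37% = €1,850
  €242,500 × 45% = €109,125
  → €148,725
  Less childcare facility credit €25,000 → €123,725

€123,725 > €59,070, so the regular income tax governs.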